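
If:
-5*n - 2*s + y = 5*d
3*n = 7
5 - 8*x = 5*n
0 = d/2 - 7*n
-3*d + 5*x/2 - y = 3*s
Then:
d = 98/3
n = 7/3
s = -3301/60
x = -5/6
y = 1949/30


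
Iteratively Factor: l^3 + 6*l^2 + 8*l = (l + 4)*(l^2 + 2*l) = l*(l + 4)*(l + 2)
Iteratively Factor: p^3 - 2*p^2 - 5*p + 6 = (p + 2)*(p^2 - 4*p + 3) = (p - 3)*(p + 2)*(p - 1)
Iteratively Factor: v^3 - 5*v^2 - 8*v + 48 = (v - 4)*(v^2 - v - 12) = (v - 4)*(v + 3)*(v - 4)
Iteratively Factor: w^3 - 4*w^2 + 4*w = (w)*(w^2 - 4*w + 4) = w*(w - 2)*(w - 2)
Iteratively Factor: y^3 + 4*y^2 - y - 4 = (y + 4)*(y^2 - 1) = (y - 1)*(y + 4)*(y + 1)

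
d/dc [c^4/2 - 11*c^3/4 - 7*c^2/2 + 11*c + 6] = 2*c^3 - 33*c^2/4 - 7*c + 11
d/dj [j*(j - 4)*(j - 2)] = 3*j^2 - 12*j + 8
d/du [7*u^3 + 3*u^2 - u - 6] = 21*u^2 + 6*u - 1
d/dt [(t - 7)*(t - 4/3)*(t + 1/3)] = 3*t^2 - 16*t + 59/9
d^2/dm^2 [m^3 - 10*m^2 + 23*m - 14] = 6*m - 20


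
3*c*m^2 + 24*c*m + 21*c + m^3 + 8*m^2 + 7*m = (3*c + m)*(m + 1)*(m + 7)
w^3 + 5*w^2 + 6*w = w*(w + 2)*(w + 3)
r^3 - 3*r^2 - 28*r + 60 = (r - 6)*(r - 2)*(r + 5)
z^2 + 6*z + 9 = (z + 3)^2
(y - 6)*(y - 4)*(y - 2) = y^3 - 12*y^2 + 44*y - 48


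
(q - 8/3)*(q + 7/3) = q^2 - q/3 - 56/9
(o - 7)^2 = o^2 - 14*o + 49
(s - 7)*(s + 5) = s^2 - 2*s - 35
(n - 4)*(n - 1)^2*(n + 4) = n^4 - 2*n^3 - 15*n^2 + 32*n - 16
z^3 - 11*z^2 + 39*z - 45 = (z - 5)*(z - 3)^2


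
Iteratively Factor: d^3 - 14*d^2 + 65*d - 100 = (d - 5)*(d^2 - 9*d + 20) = (d - 5)*(d - 4)*(d - 5)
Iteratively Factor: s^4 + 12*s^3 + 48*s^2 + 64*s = (s + 4)*(s^3 + 8*s^2 + 16*s) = (s + 4)^2*(s^2 + 4*s) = s*(s + 4)^2*(s + 4)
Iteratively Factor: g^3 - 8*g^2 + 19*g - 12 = (g - 4)*(g^2 - 4*g + 3) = (g - 4)*(g - 3)*(g - 1)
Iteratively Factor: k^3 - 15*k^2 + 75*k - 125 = (k - 5)*(k^2 - 10*k + 25) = (k - 5)^2*(k - 5)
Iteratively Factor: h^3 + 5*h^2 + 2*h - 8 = (h - 1)*(h^2 + 6*h + 8) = (h - 1)*(h + 2)*(h + 4)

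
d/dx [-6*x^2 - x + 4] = -12*x - 1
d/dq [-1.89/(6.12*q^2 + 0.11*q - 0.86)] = (23.1336*q + 0.2079)/(6.12*q^2 + 0.11*q - 0.86)^2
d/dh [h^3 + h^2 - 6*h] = 3*h^2 + 2*h - 6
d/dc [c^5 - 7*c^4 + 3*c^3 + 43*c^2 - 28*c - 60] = 5*c^4 - 28*c^3 + 9*c^2 + 86*c - 28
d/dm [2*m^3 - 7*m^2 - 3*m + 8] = 6*m^2 - 14*m - 3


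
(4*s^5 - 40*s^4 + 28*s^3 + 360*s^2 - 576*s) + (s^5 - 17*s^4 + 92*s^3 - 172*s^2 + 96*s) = 5*s^5 - 57*s^4 + 120*s^3 + 188*s^2 - 480*s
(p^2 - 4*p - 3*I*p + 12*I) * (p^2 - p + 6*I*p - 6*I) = p^4 - 5*p^3 + 3*I*p^3 + 22*p^2 - 15*I*p^2 - 90*p + 12*I*p + 72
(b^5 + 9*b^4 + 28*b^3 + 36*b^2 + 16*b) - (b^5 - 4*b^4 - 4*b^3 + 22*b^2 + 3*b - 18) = 13*b^4 + 32*b^3 + 14*b^2 + 13*b + 18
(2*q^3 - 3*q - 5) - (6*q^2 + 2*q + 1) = 2*q^3 - 6*q^2 - 5*q - 6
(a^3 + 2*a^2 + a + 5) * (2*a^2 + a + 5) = 2*a^5 + 5*a^4 + 9*a^3 + 21*a^2 + 10*a + 25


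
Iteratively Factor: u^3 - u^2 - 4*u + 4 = (u + 2)*(u^2 - 3*u + 2) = (u - 2)*(u + 2)*(u - 1)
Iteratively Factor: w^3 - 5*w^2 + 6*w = (w - 3)*(w^2 - 2*w) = (w - 3)*(w - 2)*(w)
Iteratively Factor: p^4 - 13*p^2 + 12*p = (p)*(p^3 - 13*p + 12) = p*(p - 1)*(p^2 + p - 12) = p*(p - 1)*(p + 4)*(p - 3)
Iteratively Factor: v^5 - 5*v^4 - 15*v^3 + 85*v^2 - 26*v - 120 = (v - 2)*(v^4 - 3*v^3 - 21*v^2 + 43*v + 60) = (v - 2)*(v + 4)*(v^3 - 7*v^2 + 7*v + 15) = (v - 5)*(v - 2)*(v + 4)*(v^2 - 2*v - 3) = (v - 5)*(v - 3)*(v - 2)*(v + 4)*(v + 1)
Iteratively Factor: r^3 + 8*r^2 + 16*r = (r + 4)*(r^2 + 4*r) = r*(r + 4)*(r + 4)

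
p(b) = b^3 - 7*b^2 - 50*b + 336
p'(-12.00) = 550.00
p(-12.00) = -1800.00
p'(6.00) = -26.00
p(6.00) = 0.00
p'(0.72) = -58.52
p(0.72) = 296.74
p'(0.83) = -59.55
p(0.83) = 290.25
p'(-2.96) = 17.72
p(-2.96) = 396.73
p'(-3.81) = 46.89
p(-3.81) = 369.58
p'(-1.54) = -21.33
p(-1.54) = 392.75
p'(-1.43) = -23.85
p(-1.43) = 390.26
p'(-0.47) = -42.76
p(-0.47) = 357.85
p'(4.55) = -51.59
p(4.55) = 57.78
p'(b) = 3*b^2 - 14*b - 50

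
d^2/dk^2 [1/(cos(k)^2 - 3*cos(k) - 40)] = (4*sin(k)^4 - 171*sin(k)^2 - 435*cos(k)/4 - 9*cos(3*k)/4 + 69)/(sin(k)^2 + 3*cos(k) + 39)^3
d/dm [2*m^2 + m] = 4*m + 1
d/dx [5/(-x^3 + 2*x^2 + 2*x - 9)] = 5*(3*x^2 - 4*x - 2)/(x^3 - 2*x^2 - 2*x + 9)^2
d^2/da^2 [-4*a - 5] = 0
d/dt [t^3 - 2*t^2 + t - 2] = 3*t^2 - 4*t + 1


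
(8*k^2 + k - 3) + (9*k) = 8*k^2 + 10*k - 3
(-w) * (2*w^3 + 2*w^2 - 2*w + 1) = -2*w^4 - 2*w^3 + 2*w^2 - w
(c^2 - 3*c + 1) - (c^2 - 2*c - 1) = 2 - c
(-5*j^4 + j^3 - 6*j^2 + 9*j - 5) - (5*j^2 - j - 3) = -5*j^4 + j^3 - 11*j^2 + 10*j - 2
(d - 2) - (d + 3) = -5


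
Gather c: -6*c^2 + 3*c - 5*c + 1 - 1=-6*c^2 - 2*c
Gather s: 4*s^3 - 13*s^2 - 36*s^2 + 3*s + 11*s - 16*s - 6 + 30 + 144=4*s^3 - 49*s^2 - 2*s + 168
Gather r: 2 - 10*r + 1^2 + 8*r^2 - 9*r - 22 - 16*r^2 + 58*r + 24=-8*r^2 + 39*r + 5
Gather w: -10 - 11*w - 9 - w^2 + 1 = -w^2 - 11*w - 18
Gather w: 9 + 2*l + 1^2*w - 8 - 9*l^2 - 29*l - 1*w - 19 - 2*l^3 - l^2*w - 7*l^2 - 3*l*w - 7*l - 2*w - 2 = -2*l^3 - 16*l^2 - 34*l + w*(-l^2 - 3*l - 2) - 20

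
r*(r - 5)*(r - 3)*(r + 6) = r^4 - 2*r^3 - 33*r^2 + 90*r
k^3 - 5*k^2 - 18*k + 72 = (k - 6)*(k - 3)*(k + 4)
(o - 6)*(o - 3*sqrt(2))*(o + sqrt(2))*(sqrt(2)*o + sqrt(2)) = sqrt(2)*o^4 - 5*sqrt(2)*o^3 - 4*o^3 - 12*sqrt(2)*o^2 + 20*o^2 + 24*o + 30*sqrt(2)*o + 36*sqrt(2)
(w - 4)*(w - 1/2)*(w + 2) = w^3 - 5*w^2/2 - 7*w + 4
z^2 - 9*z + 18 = (z - 6)*(z - 3)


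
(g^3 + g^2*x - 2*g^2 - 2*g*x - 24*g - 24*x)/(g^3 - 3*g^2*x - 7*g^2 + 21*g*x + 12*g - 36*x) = (g^3 + g^2*x - 2*g^2 - 2*g*x - 24*g - 24*x)/(g^3 - 3*g^2*x - 7*g^2 + 21*g*x + 12*g - 36*x)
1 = 1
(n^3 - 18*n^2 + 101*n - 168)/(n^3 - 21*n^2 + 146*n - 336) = (n - 3)/(n - 6)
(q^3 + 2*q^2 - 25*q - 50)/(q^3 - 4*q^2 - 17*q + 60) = (q^2 + 7*q + 10)/(q^2 + q - 12)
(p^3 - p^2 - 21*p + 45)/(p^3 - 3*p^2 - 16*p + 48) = (p^2 + 2*p - 15)/(p^2 - 16)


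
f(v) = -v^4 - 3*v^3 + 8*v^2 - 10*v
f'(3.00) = -151.00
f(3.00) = -120.00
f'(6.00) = -1102.00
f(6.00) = -1716.00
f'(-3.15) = -24.68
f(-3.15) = 106.19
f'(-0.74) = -25.15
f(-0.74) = 12.70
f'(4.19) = -395.21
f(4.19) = -430.35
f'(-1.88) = -45.31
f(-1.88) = 54.52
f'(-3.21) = -21.79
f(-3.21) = 107.59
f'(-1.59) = -42.11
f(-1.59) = 41.79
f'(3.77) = -291.93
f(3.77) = -286.75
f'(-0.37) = -16.95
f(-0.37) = 4.93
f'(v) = -4*v^3 - 9*v^2 + 16*v - 10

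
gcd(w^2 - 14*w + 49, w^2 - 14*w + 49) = w^2 - 14*w + 49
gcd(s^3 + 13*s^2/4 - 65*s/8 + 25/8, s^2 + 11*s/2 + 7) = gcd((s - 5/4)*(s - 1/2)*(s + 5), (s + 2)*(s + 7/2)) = 1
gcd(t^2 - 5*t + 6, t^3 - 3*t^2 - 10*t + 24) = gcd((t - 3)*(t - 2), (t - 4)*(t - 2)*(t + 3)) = t - 2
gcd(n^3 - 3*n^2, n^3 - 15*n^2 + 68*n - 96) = n - 3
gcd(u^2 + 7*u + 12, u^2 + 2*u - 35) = 1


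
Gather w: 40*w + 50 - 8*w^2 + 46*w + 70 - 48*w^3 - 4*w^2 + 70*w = -48*w^3 - 12*w^2 + 156*w + 120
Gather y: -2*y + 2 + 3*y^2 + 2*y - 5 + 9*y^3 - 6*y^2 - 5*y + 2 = 9*y^3 - 3*y^2 - 5*y - 1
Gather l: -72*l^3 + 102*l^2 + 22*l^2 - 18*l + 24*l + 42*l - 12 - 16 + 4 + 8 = -72*l^3 + 124*l^2 + 48*l - 16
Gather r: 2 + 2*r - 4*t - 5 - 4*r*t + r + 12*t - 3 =r*(3 - 4*t) + 8*t - 6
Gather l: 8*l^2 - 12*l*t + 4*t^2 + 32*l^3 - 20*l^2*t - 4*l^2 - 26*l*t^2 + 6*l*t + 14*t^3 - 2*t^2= 32*l^3 + l^2*(4 - 20*t) + l*(-26*t^2 - 6*t) + 14*t^3 + 2*t^2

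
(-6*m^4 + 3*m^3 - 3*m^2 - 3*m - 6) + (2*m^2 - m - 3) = -6*m^4 + 3*m^3 - m^2 - 4*m - 9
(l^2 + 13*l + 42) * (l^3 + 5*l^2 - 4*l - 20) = l^5 + 18*l^4 + 103*l^3 + 138*l^2 - 428*l - 840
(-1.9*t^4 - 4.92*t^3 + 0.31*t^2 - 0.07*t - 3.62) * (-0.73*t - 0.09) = 1.387*t^5 + 3.7626*t^4 + 0.2165*t^3 + 0.0232*t^2 + 2.6489*t + 0.3258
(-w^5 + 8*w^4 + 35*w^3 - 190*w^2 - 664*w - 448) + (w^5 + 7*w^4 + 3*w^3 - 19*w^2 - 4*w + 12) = 15*w^4 + 38*w^3 - 209*w^2 - 668*w - 436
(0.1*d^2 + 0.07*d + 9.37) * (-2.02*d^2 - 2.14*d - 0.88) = -0.202*d^4 - 0.3554*d^3 - 19.1652*d^2 - 20.1134*d - 8.2456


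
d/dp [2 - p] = -1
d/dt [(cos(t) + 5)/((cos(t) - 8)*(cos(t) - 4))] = (cos(t)^2 + 10*cos(t) - 92)*sin(t)/((cos(t) - 8)^2*(cos(t) - 4)^2)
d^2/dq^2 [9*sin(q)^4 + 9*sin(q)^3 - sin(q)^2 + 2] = -144*sin(q)^4 - 81*sin(q)^3 + 112*sin(q)^2 + 54*sin(q) - 2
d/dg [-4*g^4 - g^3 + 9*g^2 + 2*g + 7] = -16*g^3 - 3*g^2 + 18*g + 2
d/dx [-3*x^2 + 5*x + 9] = 5 - 6*x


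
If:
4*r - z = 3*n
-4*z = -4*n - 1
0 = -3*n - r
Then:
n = -1/64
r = 3/64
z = 15/64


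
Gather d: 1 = 1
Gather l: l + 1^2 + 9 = l + 10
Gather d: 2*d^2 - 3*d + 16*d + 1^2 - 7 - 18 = 2*d^2 + 13*d - 24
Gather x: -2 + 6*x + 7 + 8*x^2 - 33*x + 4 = 8*x^2 - 27*x + 9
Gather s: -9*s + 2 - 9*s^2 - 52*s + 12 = -9*s^2 - 61*s + 14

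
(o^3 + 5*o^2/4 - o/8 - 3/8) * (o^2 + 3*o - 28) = o^5 + 17*o^4/4 - 195*o^3/8 - 143*o^2/4 + 19*o/8 + 21/2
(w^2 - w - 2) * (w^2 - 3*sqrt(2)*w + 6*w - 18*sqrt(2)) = w^4 - 3*sqrt(2)*w^3 + 5*w^3 - 15*sqrt(2)*w^2 - 8*w^2 - 12*w + 24*sqrt(2)*w + 36*sqrt(2)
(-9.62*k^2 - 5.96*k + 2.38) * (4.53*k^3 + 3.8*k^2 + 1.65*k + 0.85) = -43.5786*k^5 - 63.5548*k^4 - 27.7396*k^3 - 8.967*k^2 - 1.139*k + 2.023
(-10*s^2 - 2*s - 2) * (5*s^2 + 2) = -50*s^4 - 10*s^3 - 30*s^2 - 4*s - 4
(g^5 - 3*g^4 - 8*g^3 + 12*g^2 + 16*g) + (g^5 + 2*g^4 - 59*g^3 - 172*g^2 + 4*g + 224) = 2*g^5 - g^4 - 67*g^3 - 160*g^2 + 20*g + 224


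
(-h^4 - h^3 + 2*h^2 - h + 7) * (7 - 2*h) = 2*h^5 - 5*h^4 - 11*h^3 + 16*h^2 - 21*h + 49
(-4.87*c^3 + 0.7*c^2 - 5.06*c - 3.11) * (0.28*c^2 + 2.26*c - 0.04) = -1.3636*c^5 - 10.8102*c^4 + 0.36*c^3 - 12.3344*c^2 - 6.8262*c + 0.1244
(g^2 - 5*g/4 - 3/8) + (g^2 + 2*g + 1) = 2*g^2 + 3*g/4 + 5/8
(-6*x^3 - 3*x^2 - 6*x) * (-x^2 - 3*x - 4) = 6*x^5 + 21*x^4 + 39*x^3 + 30*x^2 + 24*x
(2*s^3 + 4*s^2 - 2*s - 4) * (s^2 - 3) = 2*s^5 + 4*s^4 - 8*s^3 - 16*s^2 + 6*s + 12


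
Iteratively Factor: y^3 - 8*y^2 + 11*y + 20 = (y - 5)*(y^2 - 3*y - 4) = (y - 5)*(y - 4)*(y + 1)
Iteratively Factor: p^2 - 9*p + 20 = (p - 5)*(p - 4)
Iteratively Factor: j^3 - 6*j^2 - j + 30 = (j - 3)*(j^2 - 3*j - 10) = (j - 5)*(j - 3)*(j + 2)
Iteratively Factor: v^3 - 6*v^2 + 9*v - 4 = (v - 4)*(v^2 - 2*v + 1) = (v - 4)*(v - 1)*(v - 1)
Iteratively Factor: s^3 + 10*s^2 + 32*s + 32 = (s + 2)*(s^2 + 8*s + 16) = (s + 2)*(s + 4)*(s + 4)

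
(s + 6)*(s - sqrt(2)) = s^2 - sqrt(2)*s + 6*s - 6*sqrt(2)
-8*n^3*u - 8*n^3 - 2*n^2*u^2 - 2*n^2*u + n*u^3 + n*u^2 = (-4*n + u)*(2*n + u)*(n*u + n)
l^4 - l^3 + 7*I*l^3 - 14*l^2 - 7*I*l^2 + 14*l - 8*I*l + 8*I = (l - 1)*(l + I)*(l + 2*I)*(l + 4*I)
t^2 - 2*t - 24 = (t - 6)*(t + 4)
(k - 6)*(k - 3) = k^2 - 9*k + 18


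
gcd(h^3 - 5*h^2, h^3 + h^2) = h^2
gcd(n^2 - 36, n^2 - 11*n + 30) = n - 6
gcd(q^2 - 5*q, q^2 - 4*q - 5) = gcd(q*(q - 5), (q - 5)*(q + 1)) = q - 5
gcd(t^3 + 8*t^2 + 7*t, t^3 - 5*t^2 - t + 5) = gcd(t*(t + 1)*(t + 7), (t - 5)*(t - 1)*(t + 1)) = t + 1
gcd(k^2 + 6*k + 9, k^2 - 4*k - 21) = k + 3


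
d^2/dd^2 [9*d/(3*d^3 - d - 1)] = 18*(-d*(9*d^2 - 1)^2 + (1 - 18*d^2)*(-3*d^3 + d + 1))/(-3*d^3 + d + 1)^3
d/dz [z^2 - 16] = 2*z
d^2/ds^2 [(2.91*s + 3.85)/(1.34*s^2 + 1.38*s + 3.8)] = ((2.68*s + 1.38)*(2.91*s + 3.85)*(5.36*s + 2.76) - (23.3964*s + 18.3496)*(1.34*s^2 + 1.38*s + 3.8))/(1.34*s^2 + 1.38*s + 3.8)^3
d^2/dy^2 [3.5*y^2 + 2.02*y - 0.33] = 7.00000000000000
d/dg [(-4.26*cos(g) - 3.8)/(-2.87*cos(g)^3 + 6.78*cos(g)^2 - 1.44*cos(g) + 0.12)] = (24.4524*cos(g)^3 + 3.8352*cos(g)^2 - 51.528*cos(g) + 5.9832)*sin(g)/(8.2369*cos(g)^6 - 38.9172*cos(g)^5 + 54.234*cos(g)^4 - 20.2152*cos(g)^3 + 3.7008*cos(g)^2 - 0.3456*cos(g) + 0.0144)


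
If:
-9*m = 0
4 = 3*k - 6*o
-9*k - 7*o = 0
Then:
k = 28/75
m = 0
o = -12/25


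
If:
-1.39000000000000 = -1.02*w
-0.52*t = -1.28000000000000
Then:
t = 2.46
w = 1.36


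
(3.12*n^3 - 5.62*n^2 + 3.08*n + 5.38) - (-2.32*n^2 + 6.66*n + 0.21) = 3.12*n^3 - 3.3*n^2 - 3.58*n + 5.17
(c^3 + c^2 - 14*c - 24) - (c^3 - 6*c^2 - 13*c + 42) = 7*c^2 - c - 66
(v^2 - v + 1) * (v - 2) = v^3 - 3*v^2 + 3*v - 2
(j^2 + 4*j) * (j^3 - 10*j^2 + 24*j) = j^5 - 6*j^4 - 16*j^3 + 96*j^2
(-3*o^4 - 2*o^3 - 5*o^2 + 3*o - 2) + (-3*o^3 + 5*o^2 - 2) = -3*o^4 - 5*o^3 + 3*o - 4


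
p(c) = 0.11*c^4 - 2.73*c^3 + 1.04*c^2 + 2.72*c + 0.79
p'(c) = 0.44*c^3 - 8.19*c^2 + 2.08*c + 2.72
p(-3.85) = 185.69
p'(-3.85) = -151.79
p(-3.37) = 122.11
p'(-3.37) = -114.14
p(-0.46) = 0.03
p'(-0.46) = -0.01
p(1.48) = -1.23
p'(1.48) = -10.71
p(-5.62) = 612.67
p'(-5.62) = -345.75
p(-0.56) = 0.08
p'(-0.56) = -1.09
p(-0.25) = 0.22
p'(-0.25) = 1.68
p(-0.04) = 0.68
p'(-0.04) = 2.62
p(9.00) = -1158.95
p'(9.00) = -321.19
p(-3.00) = 84.61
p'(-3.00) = -89.11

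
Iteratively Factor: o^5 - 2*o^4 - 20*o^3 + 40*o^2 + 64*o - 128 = (o + 2)*(o^4 - 4*o^3 - 12*o^2 + 64*o - 64) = (o + 2)*(o + 4)*(o^3 - 8*o^2 + 20*o - 16) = (o - 2)*(o + 2)*(o + 4)*(o^2 - 6*o + 8) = (o - 4)*(o - 2)*(o + 2)*(o + 4)*(o - 2)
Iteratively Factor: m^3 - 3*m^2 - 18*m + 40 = (m - 5)*(m^2 + 2*m - 8) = (m - 5)*(m - 2)*(m + 4)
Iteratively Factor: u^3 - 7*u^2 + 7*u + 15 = (u - 5)*(u^2 - 2*u - 3) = (u - 5)*(u - 3)*(u + 1)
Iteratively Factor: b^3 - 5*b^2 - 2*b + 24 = (b - 3)*(b^2 - 2*b - 8) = (b - 3)*(b + 2)*(b - 4)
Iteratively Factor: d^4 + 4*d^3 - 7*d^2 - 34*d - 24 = (d + 2)*(d^3 + 2*d^2 - 11*d - 12) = (d + 1)*(d + 2)*(d^2 + d - 12) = (d + 1)*(d + 2)*(d + 4)*(d - 3)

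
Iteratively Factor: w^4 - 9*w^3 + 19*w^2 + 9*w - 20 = (w - 1)*(w^3 - 8*w^2 + 11*w + 20) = (w - 4)*(w - 1)*(w^2 - 4*w - 5) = (w - 4)*(w - 1)*(w + 1)*(w - 5)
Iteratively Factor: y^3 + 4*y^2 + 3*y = (y + 1)*(y^2 + 3*y) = y*(y + 1)*(y + 3)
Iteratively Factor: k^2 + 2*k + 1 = (k + 1)*(k + 1)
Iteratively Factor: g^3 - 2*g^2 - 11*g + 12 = (g - 1)*(g^2 - g - 12) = (g - 4)*(g - 1)*(g + 3)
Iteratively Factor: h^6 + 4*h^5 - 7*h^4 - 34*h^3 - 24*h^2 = (h - 3)*(h^5 + 7*h^4 + 14*h^3 + 8*h^2) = (h - 3)*(h + 4)*(h^4 + 3*h^3 + 2*h^2) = (h - 3)*(h + 2)*(h + 4)*(h^3 + h^2) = h*(h - 3)*(h + 2)*(h + 4)*(h^2 + h) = h*(h - 3)*(h + 1)*(h + 2)*(h + 4)*(h)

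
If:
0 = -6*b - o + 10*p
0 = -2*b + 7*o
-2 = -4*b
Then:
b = 1/2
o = 1/7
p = 11/35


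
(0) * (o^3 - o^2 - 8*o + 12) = 0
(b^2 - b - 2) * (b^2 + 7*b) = b^4 + 6*b^3 - 9*b^2 - 14*b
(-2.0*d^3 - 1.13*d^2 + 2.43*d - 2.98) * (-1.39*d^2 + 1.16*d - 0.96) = 2.78*d^5 - 0.7493*d^4 - 2.7685*d^3 + 8.0458*d^2 - 5.7896*d + 2.8608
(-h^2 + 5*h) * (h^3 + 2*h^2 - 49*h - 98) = -h^5 + 3*h^4 + 59*h^3 - 147*h^2 - 490*h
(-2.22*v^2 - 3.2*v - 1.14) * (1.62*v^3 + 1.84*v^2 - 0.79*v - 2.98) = -3.5964*v^5 - 9.2688*v^4 - 5.981*v^3 + 7.046*v^2 + 10.4366*v + 3.3972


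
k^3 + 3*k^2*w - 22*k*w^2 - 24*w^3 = (k - 4*w)*(k + w)*(k + 6*w)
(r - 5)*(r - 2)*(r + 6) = r^3 - r^2 - 32*r + 60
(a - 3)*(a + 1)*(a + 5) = a^3 + 3*a^2 - 13*a - 15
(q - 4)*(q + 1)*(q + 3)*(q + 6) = q^4 + 6*q^3 - 13*q^2 - 90*q - 72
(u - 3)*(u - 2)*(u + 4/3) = u^3 - 11*u^2/3 - 2*u/3 + 8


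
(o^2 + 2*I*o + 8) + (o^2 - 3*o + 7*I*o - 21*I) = 2*o^2 - 3*o + 9*I*o + 8 - 21*I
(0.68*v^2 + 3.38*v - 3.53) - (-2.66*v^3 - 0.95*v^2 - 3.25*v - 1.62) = 2.66*v^3 + 1.63*v^2 + 6.63*v - 1.91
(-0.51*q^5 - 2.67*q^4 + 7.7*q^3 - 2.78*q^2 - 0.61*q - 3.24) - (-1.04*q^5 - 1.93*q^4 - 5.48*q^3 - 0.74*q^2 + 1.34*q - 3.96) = 0.53*q^5 - 0.74*q^4 + 13.18*q^3 - 2.04*q^2 - 1.95*q + 0.72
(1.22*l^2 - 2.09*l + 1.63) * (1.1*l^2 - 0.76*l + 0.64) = 1.342*l^4 - 3.2262*l^3 + 4.1622*l^2 - 2.5764*l + 1.0432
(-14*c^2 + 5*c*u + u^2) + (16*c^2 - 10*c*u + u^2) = 2*c^2 - 5*c*u + 2*u^2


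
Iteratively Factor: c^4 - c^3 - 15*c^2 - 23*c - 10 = (c - 5)*(c^3 + 4*c^2 + 5*c + 2) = (c - 5)*(c + 2)*(c^2 + 2*c + 1) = (c - 5)*(c + 1)*(c + 2)*(c + 1)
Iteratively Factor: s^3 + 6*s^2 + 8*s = (s + 2)*(s^2 + 4*s) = s*(s + 2)*(s + 4)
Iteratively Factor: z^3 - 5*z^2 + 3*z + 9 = (z - 3)*(z^2 - 2*z - 3) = (z - 3)*(z + 1)*(z - 3)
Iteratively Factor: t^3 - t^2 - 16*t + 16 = (t - 1)*(t^2 - 16) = (t - 1)*(t + 4)*(t - 4)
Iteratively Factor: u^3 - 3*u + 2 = (u - 1)*(u^2 + u - 2) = (u - 1)*(u + 2)*(u - 1)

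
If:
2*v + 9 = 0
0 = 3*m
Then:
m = 0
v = -9/2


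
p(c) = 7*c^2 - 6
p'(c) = 14*c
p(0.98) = 0.72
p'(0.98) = 13.72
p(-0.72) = -2.37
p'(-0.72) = -10.08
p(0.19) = -5.75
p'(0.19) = 2.66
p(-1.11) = 2.62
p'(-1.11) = -15.54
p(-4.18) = 116.31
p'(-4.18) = -58.52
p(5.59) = 212.74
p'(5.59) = 78.26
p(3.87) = 98.84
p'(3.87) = 54.18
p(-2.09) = 24.58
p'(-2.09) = -29.26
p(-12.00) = 1002.00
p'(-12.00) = -168.00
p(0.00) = -6.00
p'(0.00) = 0.00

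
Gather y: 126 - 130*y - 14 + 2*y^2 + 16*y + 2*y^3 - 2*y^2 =2*y^3 - 114*y + 112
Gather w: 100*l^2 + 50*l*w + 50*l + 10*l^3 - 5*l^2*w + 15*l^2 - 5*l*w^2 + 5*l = 10*l^3 + 115*l^2 - 5*l*w^2 + 55*l + w*(-5*l^2 + 50*l)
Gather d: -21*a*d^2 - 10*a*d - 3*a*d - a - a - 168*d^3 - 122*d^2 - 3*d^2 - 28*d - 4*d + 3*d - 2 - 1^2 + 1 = -2*a - 168*d^3 + d^2*(-21*a - 125) + d*(-13*a - 29) - 2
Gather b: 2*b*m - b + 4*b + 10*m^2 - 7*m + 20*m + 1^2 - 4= b*(2*m + 3) + 10*m^2 + 13*m - 3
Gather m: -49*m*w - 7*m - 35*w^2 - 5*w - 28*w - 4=m*(-49*w - 7) - 35*w^2 - 33*w - 4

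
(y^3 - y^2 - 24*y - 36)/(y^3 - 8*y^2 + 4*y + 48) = (y + 3)/(y - 4)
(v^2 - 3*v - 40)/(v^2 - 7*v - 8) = (v + 5)/(v + 1)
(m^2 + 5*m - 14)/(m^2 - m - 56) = (m - 2)/(m - 8)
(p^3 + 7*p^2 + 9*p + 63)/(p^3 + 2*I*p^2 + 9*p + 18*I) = (p + 7)/(p + 2*I)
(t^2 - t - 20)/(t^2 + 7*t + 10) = (t^2 - t - 20)/(t^2 + 7*t + 10)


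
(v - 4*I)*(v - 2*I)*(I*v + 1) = I*v^3 + 7*v^2 - 14*I*v - 8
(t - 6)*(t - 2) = t^2 - 8*t + 12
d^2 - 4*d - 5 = (d - 5)*(d + 1)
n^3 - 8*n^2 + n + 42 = (n - 7)*(n - 3)*(n + 2)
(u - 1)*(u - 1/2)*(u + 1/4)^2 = u^4 - u^3 - 3*u^2/16 + 5*u/32 + 1/32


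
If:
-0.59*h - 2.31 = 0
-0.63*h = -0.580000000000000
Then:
No Solution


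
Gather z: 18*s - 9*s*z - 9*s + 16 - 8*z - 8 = 9*s + z*(-9*s - 8) + 8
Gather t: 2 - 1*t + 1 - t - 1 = 2 - 2*t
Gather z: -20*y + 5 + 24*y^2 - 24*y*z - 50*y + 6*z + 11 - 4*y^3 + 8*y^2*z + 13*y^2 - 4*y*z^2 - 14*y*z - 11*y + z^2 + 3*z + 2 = -4*y^3 + 37*y^2 - 81*y + z^2*(1 - 4*y) + z*(8*y^2 - 38*y + 9) + 18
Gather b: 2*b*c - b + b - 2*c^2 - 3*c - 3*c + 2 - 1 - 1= 2*b*c - 2*c^2 - 6*c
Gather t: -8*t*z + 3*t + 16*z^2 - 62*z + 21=t*(3 - 8*z) + 16*z^2 - 62*z + 21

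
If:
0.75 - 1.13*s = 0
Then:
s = 0.66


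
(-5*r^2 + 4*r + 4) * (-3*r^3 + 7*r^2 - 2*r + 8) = 15*r^5 - 47*r^4 + 26*r^3 - 20*r^2 + 24*r + 32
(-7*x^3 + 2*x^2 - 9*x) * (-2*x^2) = 14*x^5 - 4*x^4 + 18*x^3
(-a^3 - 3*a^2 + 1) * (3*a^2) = -3*a^5 - 9*a^4 + 3*a^2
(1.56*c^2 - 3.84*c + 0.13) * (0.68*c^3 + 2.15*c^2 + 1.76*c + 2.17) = 1.0608*c^5 + 0.7428*c^4 - 5.422*c^3 - 3.0937*c^2 - 8.104*c + 0.2821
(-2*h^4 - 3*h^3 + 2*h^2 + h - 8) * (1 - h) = 2*h^5 + h^4 - 5*h^3 + h^2 + 9*h - 8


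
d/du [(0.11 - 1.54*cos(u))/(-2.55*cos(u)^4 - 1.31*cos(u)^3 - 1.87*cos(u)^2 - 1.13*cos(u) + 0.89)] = (11.781*cos(u)^4 + 2.9128*cos(u)^3 + 2.4475*cos(u)^2 - 0.4114*cos(u) + 1.2463)*sin(u)/(6.5025*cos(u)^8 + 6.681*cos(u)^7 + 11.2531*cos(u)^6 + 10.6624*cos(u)^5 + 1.9185*cos(u)^4 + 1.8944*cos(u)^3 - 2.0517*cos(u)^2 - 2.0114*cos(u) + 0.7921)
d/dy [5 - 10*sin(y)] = -10*cos(y)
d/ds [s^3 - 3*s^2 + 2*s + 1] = 3*s^2 - 6*s + 2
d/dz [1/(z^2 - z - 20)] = (1 - 2*z)/(-z^2 + z + 20)^2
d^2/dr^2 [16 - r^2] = -2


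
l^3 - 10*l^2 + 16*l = l*(l - 8)*(l - 2)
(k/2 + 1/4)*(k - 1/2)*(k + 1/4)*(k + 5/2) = k^4/2 + 11*k^3/8 + 3*k^2/16 - 11*k/32 - 5/64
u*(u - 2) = u^2 - 2*u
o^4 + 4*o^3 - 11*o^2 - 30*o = o*(o - 3)*(o + 2)*(o + 5)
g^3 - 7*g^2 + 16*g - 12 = (g - 3)*(g - 2)^2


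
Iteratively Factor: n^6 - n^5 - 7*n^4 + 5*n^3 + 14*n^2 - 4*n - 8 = (n - 2)*(n^5 + n^4 - 5*n^3 - 5*n^2 + 4*n + 4) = (n - 2)*(n + 1)*(n^4 - 5*n^2 + 4) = (n - 2)^2*(n + 1)*(n^3 + 2*n^2 - n - 2) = (n - 2)^2*(n - 1)*(n + 1)*(n^2 + 3*n + 2) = (n - 2)^2*(n - 1)*(n + 1)^2*(n + 2)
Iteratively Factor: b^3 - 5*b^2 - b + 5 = (b + 1)*(b^2 - 6*b + 5) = (b - 1)*(b + 1)*(b - 5)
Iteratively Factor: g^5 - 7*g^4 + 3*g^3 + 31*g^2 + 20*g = (g)*(g^4 - 7*g^3 + 3*g^2 + 31*g + 20) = g*(g - 5)*(g^3 - 2*g^2 - 7*g - 4) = g*(g - 5)*(g + 1)*(g^2 - 3*g - 4) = g*(g - 5)*(g - 4)*(g + 1)*(g + 1)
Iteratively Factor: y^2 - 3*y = (y - 3)*(y)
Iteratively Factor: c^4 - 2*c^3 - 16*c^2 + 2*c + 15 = (c - 5)*(c^3 + 3*c^2 - c - 3) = (c - 5)*(c - 1)*(c^2 + 4*c + 3) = (c - 5)*(c - 1)*(c + 3)*(c + 1)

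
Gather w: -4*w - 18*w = -22*w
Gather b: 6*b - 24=6*b - 24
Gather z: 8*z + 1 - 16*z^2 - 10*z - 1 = -16*z^2 - 2*z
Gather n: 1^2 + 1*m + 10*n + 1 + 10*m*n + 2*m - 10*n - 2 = 10*m*n + 3*m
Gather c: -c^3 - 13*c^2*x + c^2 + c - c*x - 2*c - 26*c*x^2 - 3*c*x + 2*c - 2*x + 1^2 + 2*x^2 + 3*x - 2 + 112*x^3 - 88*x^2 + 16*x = -c^3 + c^2*(1 - 13*x) + c*(-26*x^2 - 4*x + 1) + 112*x^3 - 86*x^2 + 17*x - 1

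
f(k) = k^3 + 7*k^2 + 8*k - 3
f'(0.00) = 8.00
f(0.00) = -3.00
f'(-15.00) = 473.00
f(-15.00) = -1923.00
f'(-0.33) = 3.71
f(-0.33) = -4.91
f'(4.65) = 137.97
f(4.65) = 286.10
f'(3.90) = 108.23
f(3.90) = 193.99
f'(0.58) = 17.13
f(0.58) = 4.19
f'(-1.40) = -5.72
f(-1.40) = -3.22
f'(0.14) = 10.02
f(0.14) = -1.74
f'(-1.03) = -3.24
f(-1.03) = -4.91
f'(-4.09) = 0.92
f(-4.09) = 12.96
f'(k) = 3*k^2 + 14*k + 8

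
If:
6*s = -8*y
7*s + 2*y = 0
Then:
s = 0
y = 0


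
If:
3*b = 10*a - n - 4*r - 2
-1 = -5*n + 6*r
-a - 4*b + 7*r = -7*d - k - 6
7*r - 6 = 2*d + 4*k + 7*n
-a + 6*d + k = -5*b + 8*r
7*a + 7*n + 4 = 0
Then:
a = -22335/168889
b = -42373/168889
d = -45306/168889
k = -258306/168889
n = -74173/168889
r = -89959/168889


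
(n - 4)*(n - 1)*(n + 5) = n^3 - 21*n + 20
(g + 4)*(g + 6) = g^2 + 10*g + 24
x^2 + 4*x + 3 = (x + 1)*(x + 3)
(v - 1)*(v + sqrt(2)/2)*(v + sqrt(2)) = v^3 - v^2 + 3*sqrt(2)*v^2/2 - 3*sqrt(2)*v/2 + v - 1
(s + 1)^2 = s^2 + 2*s + 1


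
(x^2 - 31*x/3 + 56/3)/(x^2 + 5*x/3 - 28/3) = (x - 8)/(x + 4)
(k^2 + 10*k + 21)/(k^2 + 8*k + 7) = (k + 3)/(k + 1)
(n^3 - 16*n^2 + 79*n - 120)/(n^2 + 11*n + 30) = (n^3 - 16*n^2 + 79*n - 120)/(n^2 + 11*n + 30)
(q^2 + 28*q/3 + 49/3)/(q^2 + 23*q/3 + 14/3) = (3*q + 7)/(3*q + 2)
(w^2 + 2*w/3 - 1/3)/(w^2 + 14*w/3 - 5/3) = (w + 1)/(w + 5)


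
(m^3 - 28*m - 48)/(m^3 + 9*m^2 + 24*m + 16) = (m^2 - 4*m - 12)/(m^2 + 5*m + 4)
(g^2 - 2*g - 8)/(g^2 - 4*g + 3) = (g^2 - 2*g - 8)/(g^2 - 4*g + 3)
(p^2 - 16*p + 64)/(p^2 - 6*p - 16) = (p - 8)/(p + 2)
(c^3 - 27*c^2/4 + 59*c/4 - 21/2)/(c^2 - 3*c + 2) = (4*c^2 - 19*c + 21)/(4*(c - 1))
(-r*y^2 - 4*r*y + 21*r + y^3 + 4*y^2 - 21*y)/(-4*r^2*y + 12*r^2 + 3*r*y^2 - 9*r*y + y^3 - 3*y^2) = (y + 7)/(4*r + y)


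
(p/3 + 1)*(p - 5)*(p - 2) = p^3/3 - 4*p^2/3 - 11*p/3 + 10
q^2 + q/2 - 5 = (q - 2)*(q + 5/2)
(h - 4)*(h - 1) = h^2 - 5*h + 4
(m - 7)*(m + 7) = m^2 - 49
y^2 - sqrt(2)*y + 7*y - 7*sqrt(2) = (y + 7)*(y - sqrt(2))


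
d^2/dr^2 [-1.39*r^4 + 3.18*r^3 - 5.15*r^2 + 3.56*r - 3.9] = -16.68*r^2 + 19.08*r - 10.3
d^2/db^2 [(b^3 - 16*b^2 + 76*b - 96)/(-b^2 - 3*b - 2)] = 2*(-131*b^3 + 174*b^2 + 1308*b + 1192)/(b^6 + 9*b^5 + 33*b^4 + 63*b^3 + 66*b^2 + 36*b + 8)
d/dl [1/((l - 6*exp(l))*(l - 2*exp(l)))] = ((l - 6*exp(l))*(2*exp(l) - 1) + (l - 2*exp(l))*(6*exp(l) - 1))/((l - 6*exp(l))^2*(l - 2*exp(l))^2)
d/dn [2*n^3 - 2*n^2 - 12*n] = 6*n^2 - 4*n - 12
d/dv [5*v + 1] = 5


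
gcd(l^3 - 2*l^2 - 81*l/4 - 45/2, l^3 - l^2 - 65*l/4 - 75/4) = l^2 + 4*l + 15/4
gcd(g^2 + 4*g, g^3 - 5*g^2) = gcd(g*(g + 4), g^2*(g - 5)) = g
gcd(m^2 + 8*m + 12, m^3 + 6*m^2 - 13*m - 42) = m + 2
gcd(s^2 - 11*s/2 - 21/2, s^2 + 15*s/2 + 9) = s + 3/2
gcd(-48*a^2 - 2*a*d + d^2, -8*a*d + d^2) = 8*a - d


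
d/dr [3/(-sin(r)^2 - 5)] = 12*sin(2*r)/(11 - cos(2*r))^2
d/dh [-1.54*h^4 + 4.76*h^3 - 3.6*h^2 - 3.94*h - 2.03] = -6.16*h^3 + 14.28*h^2 - 7.2*h - 3.94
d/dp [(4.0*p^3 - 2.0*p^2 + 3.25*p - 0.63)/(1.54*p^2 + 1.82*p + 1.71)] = (6.16*p^4 + 14.56*p^3 + 11.875*p^2 - 4.8996*p + 6.7041)/(2.3716*p^4 + 5.6056*p^3 + 8.5792*p^2 + 6.2244*p + 2.9241)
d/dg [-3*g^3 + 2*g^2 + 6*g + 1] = -9*g^2 + 4*g + 6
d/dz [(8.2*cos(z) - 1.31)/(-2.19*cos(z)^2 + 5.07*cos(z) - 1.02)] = (-17.958*cos(z)^2 + 5.7378*cos(z) + 1.7223)*sin(z)/(4.7961*cos(z)^4 - 22.2066*cos(z)^3 + 30.1725*cos(z)^2 - 10.3428*cos(z) + 1.0404)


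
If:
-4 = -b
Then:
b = 4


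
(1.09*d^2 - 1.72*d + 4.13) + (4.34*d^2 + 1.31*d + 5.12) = 5.43*d^2 - 0.41*d + 9.25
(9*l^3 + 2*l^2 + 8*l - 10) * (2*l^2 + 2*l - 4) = 18*l^5 + 22*l^4 - 16*l^3 - 12*l^2 - 52*l + 40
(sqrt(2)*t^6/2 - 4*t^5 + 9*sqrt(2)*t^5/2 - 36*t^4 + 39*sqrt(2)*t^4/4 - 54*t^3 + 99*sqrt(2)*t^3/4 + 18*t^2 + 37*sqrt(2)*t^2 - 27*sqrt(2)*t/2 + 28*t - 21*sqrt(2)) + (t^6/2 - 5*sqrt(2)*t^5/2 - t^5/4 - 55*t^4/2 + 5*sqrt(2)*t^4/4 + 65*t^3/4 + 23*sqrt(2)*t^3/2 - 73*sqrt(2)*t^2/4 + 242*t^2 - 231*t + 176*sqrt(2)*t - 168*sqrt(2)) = t^6/2 + sqrt(2)*t^6/2 - 17*t^5/4 + 2*sqrt(2)*t^5 - 127*t^4/2 + 11*sqrt(2)*t^4 - 151*t^3/4 + 145*sqrt(2)*t^3/4 + 75*sqrt(2)*t^2/4 + 260*t^2 - 203*t + 325*sqrt(2)*t/2 - 189*sqrt(2)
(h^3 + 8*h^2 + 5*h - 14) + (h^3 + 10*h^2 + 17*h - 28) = 2*h^3 + 18*h^2 + 22*h - 42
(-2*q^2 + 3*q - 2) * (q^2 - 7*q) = -2*q^4 + 17*q^3 - 23*q^2 + 14*q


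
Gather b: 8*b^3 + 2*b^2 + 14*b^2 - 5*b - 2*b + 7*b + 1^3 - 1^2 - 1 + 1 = 8*b^3 + 16*b^2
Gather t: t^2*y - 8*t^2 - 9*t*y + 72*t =t^2*(y - 8) + t*(72 - 9*y)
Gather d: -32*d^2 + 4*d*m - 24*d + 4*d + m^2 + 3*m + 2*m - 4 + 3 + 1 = -32*d^2 + d*(4*m - 20) + m^2 + 5*m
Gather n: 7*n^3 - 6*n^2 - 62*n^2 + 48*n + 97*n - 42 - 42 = 7*n^3 - 68*n^2 + 145*n - 84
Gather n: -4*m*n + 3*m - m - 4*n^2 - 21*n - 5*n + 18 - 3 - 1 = 2*m - 4*n^2 + n*(-4*m - 26) + 14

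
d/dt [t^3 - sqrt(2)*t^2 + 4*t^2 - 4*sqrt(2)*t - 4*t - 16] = 3*t^2 - 2*sqrt(2)*t + 8*t - 4*sqrt(2) - 4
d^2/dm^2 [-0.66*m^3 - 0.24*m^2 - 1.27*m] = -3.96*m - 0.48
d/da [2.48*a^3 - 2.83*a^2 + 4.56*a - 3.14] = 7.44*a^2 - 5.66*a + 4.56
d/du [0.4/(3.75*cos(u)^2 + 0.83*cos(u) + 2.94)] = (3.0*cos(u) + 0.332)*sin(u)/(3.75*cos(u)^2 + 0.83*cos(u) + 2.94)^2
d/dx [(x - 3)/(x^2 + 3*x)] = (-x^2 + 6*x + 9)/(x^2*(x^2 + 6*x + 9))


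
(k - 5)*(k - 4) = k^2 - 9*k + 20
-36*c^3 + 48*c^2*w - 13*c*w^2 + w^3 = (-6*c + w)^2*(-c + w)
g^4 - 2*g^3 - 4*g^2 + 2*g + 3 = (g - 3)*(g - 1)*(g + 1)^2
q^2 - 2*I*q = q*(q - 2*I)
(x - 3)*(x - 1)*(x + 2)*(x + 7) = x^4 + 5*x^3 - 19*x^2 - 29*x + 42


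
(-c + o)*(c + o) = -c^2 + o^2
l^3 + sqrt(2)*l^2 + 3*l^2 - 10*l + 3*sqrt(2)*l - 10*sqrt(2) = (l - 2)*(l + 5)*(l + sqrt(2))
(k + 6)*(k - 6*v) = k^2 - 6*k*v + 6*k - 36*v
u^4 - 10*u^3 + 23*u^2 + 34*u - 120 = (u - 5)*(u - 4)*(u - 3)*(u + 2)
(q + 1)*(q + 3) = q^2 + 4*q + 3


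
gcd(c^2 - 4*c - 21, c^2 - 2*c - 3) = 1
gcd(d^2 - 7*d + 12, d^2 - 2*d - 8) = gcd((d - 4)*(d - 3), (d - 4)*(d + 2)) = d - 4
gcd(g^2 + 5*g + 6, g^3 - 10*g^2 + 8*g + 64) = g + 2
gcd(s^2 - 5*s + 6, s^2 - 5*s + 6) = s^2 - 5*s + 6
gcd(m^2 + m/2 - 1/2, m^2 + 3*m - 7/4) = m - 1/2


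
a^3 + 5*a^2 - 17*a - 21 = (a - 3)*(a + 1)*(a + 7)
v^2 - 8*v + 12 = (v - 6)*(v - 2)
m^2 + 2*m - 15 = (m - 3)*(m + 5)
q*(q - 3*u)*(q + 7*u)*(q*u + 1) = q^4*u + 4*q^3*u^2 + q^3 - 21*q^2*u^3 + 4*q^2*u - 21*q*u^2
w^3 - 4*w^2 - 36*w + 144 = (w - 6)*(w - 4)*(w + 6)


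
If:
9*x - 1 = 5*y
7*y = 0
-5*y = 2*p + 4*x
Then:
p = -2/9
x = 1/9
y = 0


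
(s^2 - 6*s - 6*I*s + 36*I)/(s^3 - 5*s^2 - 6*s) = (s - 6*I)/(s*(s + 1))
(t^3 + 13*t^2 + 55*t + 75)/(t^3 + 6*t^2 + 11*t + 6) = (t^2 + 10*t + 25)/(t^2 + 3*t + 2)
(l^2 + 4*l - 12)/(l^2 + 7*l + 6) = (l - 2)/(l + 1)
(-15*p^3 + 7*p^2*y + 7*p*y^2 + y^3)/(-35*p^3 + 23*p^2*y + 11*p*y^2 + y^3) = (3*p + y)/(7*p + y)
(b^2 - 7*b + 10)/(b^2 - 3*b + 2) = (b - 5)/(b - 1)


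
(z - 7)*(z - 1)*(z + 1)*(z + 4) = z^4 - 3*z^3 - 29*z^2 + 3*z + 28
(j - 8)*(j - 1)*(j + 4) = j^3 - 5*j^2 - 28*j + 32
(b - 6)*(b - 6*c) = b^2 - 6*b*c - 6*b + 36*c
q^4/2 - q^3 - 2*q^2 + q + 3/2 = (q/2 + 1/2)*(q - 3)*(q - 1)*(q + 1)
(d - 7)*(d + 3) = d^2 - 4*d - 21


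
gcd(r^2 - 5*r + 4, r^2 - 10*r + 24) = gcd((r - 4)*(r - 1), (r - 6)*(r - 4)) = r - 4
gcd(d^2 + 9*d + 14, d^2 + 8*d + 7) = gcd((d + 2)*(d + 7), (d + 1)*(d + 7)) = d + 7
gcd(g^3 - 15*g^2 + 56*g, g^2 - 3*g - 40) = g - 8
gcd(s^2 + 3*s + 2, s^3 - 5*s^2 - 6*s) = s + 1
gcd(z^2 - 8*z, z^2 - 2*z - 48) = z - 8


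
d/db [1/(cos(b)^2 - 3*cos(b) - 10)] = (2*cos(b) - 3)*sin(b)/(sin(b)^2 + 3*cos(b) + 9)^2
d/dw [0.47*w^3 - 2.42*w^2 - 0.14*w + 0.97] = 1.41*w^2 - 4.84*w - 0.14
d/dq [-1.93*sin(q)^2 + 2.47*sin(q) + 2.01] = (2.47 - 3.86*sin(q))*cos(q)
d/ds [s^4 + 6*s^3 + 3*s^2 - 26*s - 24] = 4*s^3 + 18*s^2 + 6*s - 26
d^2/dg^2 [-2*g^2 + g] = -4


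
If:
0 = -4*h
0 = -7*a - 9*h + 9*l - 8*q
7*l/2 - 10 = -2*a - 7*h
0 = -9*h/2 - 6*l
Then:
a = 5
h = 0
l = 0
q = -35/8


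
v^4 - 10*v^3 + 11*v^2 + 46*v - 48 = (v - 8)*(v - 3)*(v - 1)*(v + 2)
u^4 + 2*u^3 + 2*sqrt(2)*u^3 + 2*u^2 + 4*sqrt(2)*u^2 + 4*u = u*(u + 2)*(u + sqrt(2))^2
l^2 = l^2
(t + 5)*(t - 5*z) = t^2 - 5*t*z + 5*t - 25*z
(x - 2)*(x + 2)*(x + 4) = x^3 + 4*x^2 - 4*x - 16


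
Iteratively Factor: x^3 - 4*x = (x - 2)*(x^2 + 2*x) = (x - 2)*(x + 2)*(x)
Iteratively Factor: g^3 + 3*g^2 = (g + 3)*(g^2) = g*(g + 3)*(g)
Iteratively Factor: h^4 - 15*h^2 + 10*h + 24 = (h - 2)*(h^3 + 2*h^2 - 11*h - 12) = (h - 3)*(h - 2)*(h^2 + 5*h + 4) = (h - 3)*(h - 2)*(h + 1)*(h + 4)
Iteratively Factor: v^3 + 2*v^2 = (v)*(v^2 + 2*v) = v^2*(v + 2)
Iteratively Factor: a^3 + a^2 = (a)*(a^2 + a) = a^2*(a + 1)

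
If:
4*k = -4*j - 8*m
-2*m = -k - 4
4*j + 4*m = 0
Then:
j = -4/3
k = -4/3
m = 4/3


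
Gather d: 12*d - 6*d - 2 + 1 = 6*d - 1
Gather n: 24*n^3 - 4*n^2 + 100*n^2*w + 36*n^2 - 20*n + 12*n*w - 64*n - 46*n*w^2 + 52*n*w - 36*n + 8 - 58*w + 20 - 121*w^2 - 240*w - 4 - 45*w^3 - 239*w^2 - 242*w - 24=24*n^3 + n^2*(100*w + 32) + n*(-46*w^2 + 64*w - 120) - 45*w^3 - 360*w^2 - 540*w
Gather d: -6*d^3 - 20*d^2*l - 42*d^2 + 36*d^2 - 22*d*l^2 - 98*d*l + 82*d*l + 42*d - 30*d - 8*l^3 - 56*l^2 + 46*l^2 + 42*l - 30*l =-6*d^3 + d^2*(-20*l - 6) + d*(-22*l^2 - 16*l + 12) - 8*l^3 - 10*l^2 + 12*l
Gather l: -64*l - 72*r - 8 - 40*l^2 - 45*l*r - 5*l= -40*l^2 + l*(-45*r - 69) - 72*r - 8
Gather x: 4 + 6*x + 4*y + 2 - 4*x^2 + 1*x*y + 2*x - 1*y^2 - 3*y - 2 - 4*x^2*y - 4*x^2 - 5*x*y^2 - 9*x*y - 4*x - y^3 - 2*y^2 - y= x^2*(-4*y - 8) + x*(-5*y^2 - 8*y + 4) - y^3 - 3*y^2 + 4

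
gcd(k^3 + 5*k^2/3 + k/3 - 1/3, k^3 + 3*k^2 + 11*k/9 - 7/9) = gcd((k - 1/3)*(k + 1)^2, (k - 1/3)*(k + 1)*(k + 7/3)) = k^2 + 2*k/3 - 1/3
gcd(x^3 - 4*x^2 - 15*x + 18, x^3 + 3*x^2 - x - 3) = x^2 + 2*x - 3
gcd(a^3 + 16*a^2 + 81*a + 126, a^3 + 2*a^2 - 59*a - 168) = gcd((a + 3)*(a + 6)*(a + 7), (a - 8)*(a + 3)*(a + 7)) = a^2 + 10*a + 21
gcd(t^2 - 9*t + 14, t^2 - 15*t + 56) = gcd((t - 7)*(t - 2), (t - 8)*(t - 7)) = t - 7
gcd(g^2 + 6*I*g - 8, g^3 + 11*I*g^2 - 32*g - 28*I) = g + 2*I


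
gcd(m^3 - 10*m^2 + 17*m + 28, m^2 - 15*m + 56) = m - 7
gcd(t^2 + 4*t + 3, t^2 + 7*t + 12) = t + 3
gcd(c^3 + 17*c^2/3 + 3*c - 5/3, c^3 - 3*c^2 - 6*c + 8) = 1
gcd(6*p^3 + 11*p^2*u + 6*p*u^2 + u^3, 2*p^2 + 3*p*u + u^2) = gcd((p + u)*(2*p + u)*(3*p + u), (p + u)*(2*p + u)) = 2*p^2 + 3*p*u + u^2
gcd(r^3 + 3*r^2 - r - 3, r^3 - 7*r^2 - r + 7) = r^2 - 1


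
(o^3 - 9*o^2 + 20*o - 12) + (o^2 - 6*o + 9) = o^3 - 8*o^2 + 14*o - 3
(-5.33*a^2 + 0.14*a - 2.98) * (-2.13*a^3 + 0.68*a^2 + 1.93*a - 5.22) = 11.3529*a^5 - 3.9226*a^4 - 3.8443*a^3 + 26.0664*a^2 - 6.4822*a + 15.5556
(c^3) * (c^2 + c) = c^5 + c^4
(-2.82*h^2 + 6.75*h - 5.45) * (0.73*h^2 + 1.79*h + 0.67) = -2.0586*h^4 - 0.120299999999999*h^3 + 6.2146*h^2 - 5.233*h - 3.6515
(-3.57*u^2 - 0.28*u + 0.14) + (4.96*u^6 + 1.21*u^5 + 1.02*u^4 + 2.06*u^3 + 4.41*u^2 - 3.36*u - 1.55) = 4.96*u^6 + 1.21*u^5 + 1.02*u^4 + 2.06*u^3 + 0.84*u^2 - 3.64*u - 1.41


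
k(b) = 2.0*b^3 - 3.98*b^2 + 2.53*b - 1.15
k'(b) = 6.0*b^2 - 7.96*b + 2.53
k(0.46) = -0.63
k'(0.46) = 0.14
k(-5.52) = -472.78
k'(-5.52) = 229.29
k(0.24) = -0.74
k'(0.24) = 0.97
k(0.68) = -0.64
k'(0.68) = -0.11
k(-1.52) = -21.21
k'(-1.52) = 28.49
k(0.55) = -0.63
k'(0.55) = -0.03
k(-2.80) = -83.34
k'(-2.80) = 71.86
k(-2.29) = -51.83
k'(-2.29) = 52.22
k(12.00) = 2912.09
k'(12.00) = 771.01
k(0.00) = -1.15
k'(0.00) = 2.53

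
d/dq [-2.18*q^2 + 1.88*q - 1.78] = 1.88 - 4.36*q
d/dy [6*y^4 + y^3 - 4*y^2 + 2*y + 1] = 24*y^3 + 3*y^2 - 8*y + 2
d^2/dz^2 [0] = 0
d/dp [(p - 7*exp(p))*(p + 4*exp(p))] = -3*p*exp(p) + 2*p - 56*exp(2*p) - 3*exp(p)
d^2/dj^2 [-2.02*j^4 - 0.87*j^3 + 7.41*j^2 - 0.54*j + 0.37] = -24.24*j^2 - 5.22*j + 14.82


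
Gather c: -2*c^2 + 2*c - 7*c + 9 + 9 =-2*c^2 - 5*c + 18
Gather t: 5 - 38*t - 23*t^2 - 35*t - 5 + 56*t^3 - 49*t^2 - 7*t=56*t^3 - 72*t^2 - 80*t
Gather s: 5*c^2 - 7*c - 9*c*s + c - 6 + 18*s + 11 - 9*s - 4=5*c^2 - 6*c + s*(9 - 9*c) + 1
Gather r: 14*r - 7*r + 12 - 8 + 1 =7*r + 5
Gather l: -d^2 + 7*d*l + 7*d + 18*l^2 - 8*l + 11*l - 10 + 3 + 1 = -d^2 + 7*d + 18*l^2 + l*(7*d + 3) - 6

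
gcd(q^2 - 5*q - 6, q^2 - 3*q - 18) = q - 6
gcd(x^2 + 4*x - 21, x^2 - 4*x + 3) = x - 3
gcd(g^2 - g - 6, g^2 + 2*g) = g + 2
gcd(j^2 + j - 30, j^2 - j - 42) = j + 6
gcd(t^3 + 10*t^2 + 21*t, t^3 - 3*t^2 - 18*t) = t^2 + 3*t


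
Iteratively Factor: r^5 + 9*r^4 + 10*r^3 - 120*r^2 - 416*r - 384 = (r - 4)*(r^4 + 13*r^3 + 62*r^2 + 128*r + 96) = (r - 4)*(r + 4)*(r^3 + 9*r^2 + 26*r + 24) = (r - 4)*(r + 4)^2*(r^2 + 5*r + 6) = (r - 4)*(r + 3)*(r + 4)^2*(r + 2)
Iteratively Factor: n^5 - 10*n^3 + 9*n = (n - 3)*(n^4 + 3*n^3 - n^2 - 3*n) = n*(n - 3)*(n^3 + 3*n^2 - n - 3) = n*(n - 3)*(n - 1)*(n^2 + 4*n + 3) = n*(n - 3)*(n - 1)*(n + 3)*(n + 1)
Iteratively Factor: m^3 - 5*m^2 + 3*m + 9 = (m - 3)*(m^2 - 2*m - 3) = (m - 3)*(m + 1)*(m - 3)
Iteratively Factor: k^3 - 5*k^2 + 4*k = (k)*(k^2 - 5*k + 4) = k*(k - 4)*(k - 1)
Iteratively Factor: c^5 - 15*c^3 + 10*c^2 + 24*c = (c)*(c^4 - 15*c^2 + 10*c + 24) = c*(c + 1)*(c^3 - c^2 - 14*c + 24) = c*(c - 2)*(c + 1)*(c^2 + c - 12) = c*(c - 2)*(c + 1)*(c + 4)*(c - 3)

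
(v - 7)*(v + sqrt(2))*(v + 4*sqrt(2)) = v^3 - 7*v^2 + 5*sqrt(2)*v^2 - 35*sqrt(2)*v + 8*v - 56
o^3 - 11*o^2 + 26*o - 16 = (o - 8)*(o - 2)*(o - 1)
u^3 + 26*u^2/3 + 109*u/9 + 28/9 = (u + 1/3)*(u + 4/3)*(u + 7)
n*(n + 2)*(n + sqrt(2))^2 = n^4 + 2*n^3 + 2*sqrt(2)*n^3 + 2*n^2 + 4*sqrt(2)*n^2 + 4*n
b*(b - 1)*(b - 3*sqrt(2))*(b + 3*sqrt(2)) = b^4 - b^3 - 18*b^2 + 18*b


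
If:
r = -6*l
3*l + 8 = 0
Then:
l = -8/3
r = 16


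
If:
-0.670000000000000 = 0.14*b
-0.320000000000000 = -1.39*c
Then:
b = -4.79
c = 0.23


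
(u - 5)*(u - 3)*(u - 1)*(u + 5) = u^4 - 4*u^3 - 22*u^2 + 100*u - 75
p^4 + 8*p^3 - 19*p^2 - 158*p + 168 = (p - 4)*(p - 1)*(p + 6)*(p + 7)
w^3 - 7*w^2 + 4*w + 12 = (w - 6)*(w - 2)*(w + 1)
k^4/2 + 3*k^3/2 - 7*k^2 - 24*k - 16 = (k/2 + 1)*(k - 4)*(k + 1)*(k + 4)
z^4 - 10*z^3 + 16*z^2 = z^2*(z - 8)*(z - 2)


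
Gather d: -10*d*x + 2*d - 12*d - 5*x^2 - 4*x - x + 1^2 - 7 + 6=d*(-10*x - 10) - 5*x^2 - 5*x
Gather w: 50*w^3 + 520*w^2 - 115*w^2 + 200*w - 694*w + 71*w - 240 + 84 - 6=50*w^3 + 405*w^2 - 423*w - 162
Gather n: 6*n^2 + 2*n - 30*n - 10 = 6*n^2 - 28*n - 10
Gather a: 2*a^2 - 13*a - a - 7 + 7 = 2*a^2 - 14*a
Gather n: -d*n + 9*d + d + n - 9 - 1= 10*d + n*(1 - d) - 10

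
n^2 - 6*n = n*(n - 6)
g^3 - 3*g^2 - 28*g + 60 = (g - 6)*(g - 2)*(g + 5)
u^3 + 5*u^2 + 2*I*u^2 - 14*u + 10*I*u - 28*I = (u - 2)*(u + 7)*(u + 2*I)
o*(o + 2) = o^2 + 2*o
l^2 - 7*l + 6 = (l - 6)*(l - 1)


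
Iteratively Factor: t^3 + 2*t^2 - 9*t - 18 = (t - 3)*(t^2 + 5*t + 6) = (t - 3)*(t + 2)*(t + 3)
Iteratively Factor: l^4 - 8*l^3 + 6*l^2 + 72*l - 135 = (l - 3)*(l^3 - 5*l^2 - 9*l + 45) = (l - 3)*(l + 3)*(l^2 - 8*l + 15) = (l - 5)*(l - 3)*(l + 3)*(l - 3)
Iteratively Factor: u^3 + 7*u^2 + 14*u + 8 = (u + 4)*(u^2 + 3*u + 2) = (u + 1)*(u + 4)*(u + 2)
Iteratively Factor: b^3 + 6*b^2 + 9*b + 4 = (b + 1)*(b^2 + 5*b + 4) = (b + 1)^2*(b + 4)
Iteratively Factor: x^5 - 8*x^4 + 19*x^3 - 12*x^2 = (x)*(x^4 - 8*x^3 + 19*x^2 - 12*x) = x*(x - 4)*(x^3 - 4*x^2 + 3*x) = x^2*(x - 4)*(x^2 - 4*x + 3) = x^2*(x - 4)*(x - 3)*(x - 1)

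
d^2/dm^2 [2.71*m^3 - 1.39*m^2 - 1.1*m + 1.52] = 16.26*m - 2.78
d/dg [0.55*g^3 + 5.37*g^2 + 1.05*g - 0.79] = 1.65*g^2 + 10.74*g + 1.05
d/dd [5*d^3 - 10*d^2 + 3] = 5*d*(3*d - 4)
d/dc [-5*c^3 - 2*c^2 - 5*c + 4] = -15*c^2 - 4*c - 5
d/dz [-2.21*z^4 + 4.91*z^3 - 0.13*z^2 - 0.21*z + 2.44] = -8.84*z^3 + 14.73*z^2 - 0.26*z - 0.21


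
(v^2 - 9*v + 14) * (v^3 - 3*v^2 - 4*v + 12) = v^5 - 12*v^4 + 37*v^3 + 6*v^2 - 164*v + 168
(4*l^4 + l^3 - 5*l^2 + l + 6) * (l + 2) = 4*l^5 + 9*l^4 - 3*l^3 - 9*l^2 + 8*l + 12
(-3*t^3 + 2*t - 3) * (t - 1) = -3*t^4 + 3*t^3 + 2*t^2 - 5*t + 3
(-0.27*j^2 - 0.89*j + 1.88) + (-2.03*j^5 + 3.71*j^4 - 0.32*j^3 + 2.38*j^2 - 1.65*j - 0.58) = -2.03*j^5 + 3.71*j^4 - 0.32*j^3 + 2.11*j^2 - 2.54*j + 1.3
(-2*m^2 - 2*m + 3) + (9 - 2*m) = -2*m^2 - 4*m + 12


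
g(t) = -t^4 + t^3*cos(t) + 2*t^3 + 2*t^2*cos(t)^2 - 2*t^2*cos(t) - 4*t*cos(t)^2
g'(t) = -t^3*sin(t) - 4*t^3 - 4*t^2*sin(t)*cos(t) + 2*t^2*sin(t) + 3*t^2*cos(t) + 6*t^2 + 8*t*sin(t)*cos(t) + 4*t*cos(t)^2 - 4*t*cos(t) - 4*cos(t)^2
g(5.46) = -475.59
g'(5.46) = -304.70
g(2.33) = -4.68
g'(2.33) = -20.06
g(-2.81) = -46.65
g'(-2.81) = 60.47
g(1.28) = 1.02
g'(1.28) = 3.62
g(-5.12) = -1018.16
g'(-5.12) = 847.89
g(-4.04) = -317.94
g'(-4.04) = 437.99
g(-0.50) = 1.06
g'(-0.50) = 1.60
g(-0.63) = 0.66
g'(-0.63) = 4.66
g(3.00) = -30.03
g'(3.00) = -60.60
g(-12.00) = -25653.95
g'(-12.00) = 8921.48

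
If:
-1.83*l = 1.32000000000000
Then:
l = -0.72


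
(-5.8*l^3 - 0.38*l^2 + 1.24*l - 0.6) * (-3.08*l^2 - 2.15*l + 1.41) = 17.864*l^5 + 13.6404*l^4 - 11.1802*l^3 - 1.3538*l^2 + 3.0384*l - 0.846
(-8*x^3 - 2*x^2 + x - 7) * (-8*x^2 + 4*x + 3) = 64*x^5 - 16*x^4 - 40*x^3 + 54*x^2 - 25*x - 21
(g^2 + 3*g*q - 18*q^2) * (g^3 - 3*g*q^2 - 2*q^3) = g^5 + 3*g^4*q - 21*g^3*q^2 - 11*g^2*q^3 + 48*g*q^4 + 36*q^5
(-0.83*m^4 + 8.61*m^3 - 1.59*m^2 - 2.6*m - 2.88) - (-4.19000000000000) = -0.83*m^4 + 8.61*m^3 - 1.59*m^2 - 2.6*m + 1.31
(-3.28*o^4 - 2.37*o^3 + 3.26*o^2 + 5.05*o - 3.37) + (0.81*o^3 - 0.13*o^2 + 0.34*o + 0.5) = -3.28*o^4 - 1.56*o^3 + 3.13*o^2 + 5.39*o - 2.87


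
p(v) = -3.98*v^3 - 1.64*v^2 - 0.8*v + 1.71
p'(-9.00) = -938.42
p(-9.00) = 2777.49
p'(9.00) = -997.46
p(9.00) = -3039.75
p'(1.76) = -43.56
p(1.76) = -26.48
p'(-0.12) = -0.58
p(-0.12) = 1.79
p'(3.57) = -164.68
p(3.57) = -203.13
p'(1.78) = -44.47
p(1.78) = -27.36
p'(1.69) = -40.45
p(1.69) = -23.54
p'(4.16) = -221.07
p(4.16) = -316.52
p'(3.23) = -135.96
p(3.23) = -152.10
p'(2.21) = -66.36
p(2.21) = -51.03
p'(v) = -11.94*v^2 - 3.28*v - 0.8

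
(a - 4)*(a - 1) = a^2 - 5*a + 4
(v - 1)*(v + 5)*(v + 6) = v^3 + 10*v^2 + 19*v - 30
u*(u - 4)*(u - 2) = u^3 - 6*u^2 + 8*u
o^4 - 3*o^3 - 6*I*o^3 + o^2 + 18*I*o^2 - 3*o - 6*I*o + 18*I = (o - 3)*(o - 6*I)*(o - I)*(o + I)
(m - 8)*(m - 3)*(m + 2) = m^3 - 9*m^2 + 2*m + 48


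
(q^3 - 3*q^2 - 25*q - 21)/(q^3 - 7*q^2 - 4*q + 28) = (q^2 + 4*q + 3)/(q^2 - 4)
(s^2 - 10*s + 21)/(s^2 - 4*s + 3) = (s - 7)/(s - 1)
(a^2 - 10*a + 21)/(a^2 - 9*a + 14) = (a - 3)/(a - 2)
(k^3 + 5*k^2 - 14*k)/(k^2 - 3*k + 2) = k*(k + 7)/(k - 1)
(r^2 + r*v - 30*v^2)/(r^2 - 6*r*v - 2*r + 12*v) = (r^2 + r*v - 30*v^2)/(r^2 - 6*r*v - 2*r + 12*v)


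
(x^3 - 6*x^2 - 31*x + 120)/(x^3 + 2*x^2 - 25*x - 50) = (x^2 - 11*x + 24)/(x^2 - 3*x - 10)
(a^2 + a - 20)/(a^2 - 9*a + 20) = (a + 5)/(a - 5)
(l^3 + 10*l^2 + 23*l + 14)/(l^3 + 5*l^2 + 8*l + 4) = (l + 7)/(l + 2)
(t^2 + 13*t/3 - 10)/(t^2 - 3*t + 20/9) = 3*(t + 6)/(3*t - 4)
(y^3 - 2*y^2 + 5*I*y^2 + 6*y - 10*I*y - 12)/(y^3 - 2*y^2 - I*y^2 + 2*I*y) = (y + 6*I)/y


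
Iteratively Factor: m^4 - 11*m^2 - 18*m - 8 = (m + 2)*(m^3 - 2*m^2 - 7*m - 4) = (m + 1)*(m + 2)*(m^2 - 3*m - 4) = (m - 4)*(m + 1)*(m + 2)*(m + 1)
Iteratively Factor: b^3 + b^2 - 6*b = (b)*(b^2 + b - 6) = b*(b + 3)*(b - 2)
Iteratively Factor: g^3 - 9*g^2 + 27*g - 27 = (g - 3)*(g^2 - 6*g + 9) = (g - 3)^2*(g - 3)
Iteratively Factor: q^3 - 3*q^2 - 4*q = (q)*(q^2 - 3*q - 4) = q*(q + 1)*(q - 4)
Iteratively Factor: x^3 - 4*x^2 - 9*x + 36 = (x + 3)*(x^2 - 7*x + 12) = (x - 4)*(x + 3)*(x - 3)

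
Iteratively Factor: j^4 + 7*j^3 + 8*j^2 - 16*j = (j)*(j^3 + 7*j^2 + 8*j - 16) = j*(j + 4)*(j^2 + 3*j - 4) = j*(j + 4)^2*(j - 1)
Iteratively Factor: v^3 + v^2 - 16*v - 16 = (v + 4)*(v^2 - 3*v - 4) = (v - 4)*(v + 4)*(v + 1)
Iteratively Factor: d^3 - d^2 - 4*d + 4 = (d - 1)*(d^2 - 4) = (d - 2)*(d - 1)*(d + 2)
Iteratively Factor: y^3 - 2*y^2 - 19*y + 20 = (y - 1)*(y^2 - y - 20) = (y - 5)*(y - 1)*(y + 4)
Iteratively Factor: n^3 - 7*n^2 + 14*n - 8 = (n - 4)*(n^2 - 3*n + 2) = (n - 4)*(n - 2)*(n - 1)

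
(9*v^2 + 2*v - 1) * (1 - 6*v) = -54*v^3 - 3*v^2 + 8*v - 1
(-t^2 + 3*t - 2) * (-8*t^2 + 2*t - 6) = 8*t^4 - 26*t^3 + 28*t^2 - 22*t + 12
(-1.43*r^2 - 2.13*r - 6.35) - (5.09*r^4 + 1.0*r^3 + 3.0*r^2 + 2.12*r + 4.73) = -5.09*r^4 - 1.0*r^3 - 4.43*r^2 - 4.25*r - 11.08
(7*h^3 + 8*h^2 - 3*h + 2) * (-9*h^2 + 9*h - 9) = -63*h^5 - 9*h^4 + 36*h^3 - 117*h^2 + 45*h - 18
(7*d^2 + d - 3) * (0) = 0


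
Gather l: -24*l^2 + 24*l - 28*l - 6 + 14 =-24*l^2 - 4*l + 8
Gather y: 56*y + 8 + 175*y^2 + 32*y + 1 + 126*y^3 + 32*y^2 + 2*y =126*y^3 + 207*y^2 + 90*y + 9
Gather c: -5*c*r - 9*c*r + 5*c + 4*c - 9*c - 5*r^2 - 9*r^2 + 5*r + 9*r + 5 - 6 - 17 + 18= -14*c*r - 14*r^2 + 14*r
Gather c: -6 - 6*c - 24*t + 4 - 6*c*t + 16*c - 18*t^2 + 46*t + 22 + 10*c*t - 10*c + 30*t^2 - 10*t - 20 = 4*c*t + 12*t^2 + 12*t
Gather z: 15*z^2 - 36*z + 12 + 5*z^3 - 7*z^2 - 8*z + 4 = 5*z^3 + 8*z^2 - 44*z + 16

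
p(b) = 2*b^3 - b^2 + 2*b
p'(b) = 6*b^2 - 2*b + 2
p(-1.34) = -9.29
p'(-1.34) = 15.45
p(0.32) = 0.60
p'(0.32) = 1.97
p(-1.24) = -7.83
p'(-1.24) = 13.71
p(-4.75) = -246.41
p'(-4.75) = 146.88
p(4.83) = 211.69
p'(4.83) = 132.31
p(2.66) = 35.89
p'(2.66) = 39.13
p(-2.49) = -42.06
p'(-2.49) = 44.18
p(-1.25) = -7.97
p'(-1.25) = 13.88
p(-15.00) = -7005.00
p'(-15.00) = 1382.00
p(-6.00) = -480.00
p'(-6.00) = 230.00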